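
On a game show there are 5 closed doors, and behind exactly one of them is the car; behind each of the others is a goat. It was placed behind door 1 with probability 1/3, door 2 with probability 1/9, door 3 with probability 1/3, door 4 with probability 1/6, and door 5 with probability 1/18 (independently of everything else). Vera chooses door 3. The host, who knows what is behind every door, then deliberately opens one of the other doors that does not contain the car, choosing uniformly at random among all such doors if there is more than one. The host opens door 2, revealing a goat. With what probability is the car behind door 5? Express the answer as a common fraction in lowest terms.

Consider each possible location of the car in turn.
If it is behind door 1 (prior 1/3): the host has 3 equally likely choices, so probability 1/3; weight (1/3)·(1/3) = 1/9.
If it is behind door 2 (prior 1/9): the host opened door 2, so this case is ruled out; weight (1/9)·0 = 0.
If it is behind door 3 (prior 1/3): the host has 4 equally likely choices, so probability 1/4; weight (1/3)·(1/4) = 1/12.
If it is behind door 4 (prior 1/6): the host has 3 equally likely choices, so probability 1/3; weight (1/6)·(1/3) = 1/18.
If it is behind door 5 (prior 1/18): the host has 3 equally likely choices, so probability 1/3; weight (1/18)·(1/3) = 1/54.
The weights sum to 29/108.
So P(the car behind door 5 | the host opened door 2) = (1/54) / (29/108) = 2/29.

2/29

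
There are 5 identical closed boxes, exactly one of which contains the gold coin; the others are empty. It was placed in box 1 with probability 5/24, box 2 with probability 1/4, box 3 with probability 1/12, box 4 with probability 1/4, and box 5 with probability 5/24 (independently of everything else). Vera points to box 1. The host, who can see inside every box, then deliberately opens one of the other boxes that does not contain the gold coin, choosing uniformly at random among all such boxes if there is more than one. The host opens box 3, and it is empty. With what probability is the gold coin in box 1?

15/83

Condition on the true location of the gold coin.
If it is in box 1 (prior 5/24): the host has 4 equally likely choices, so probability 1/4; weight (5/24)·(1/4) = 5/96.
If it is in either of boxes 2 and 4 (prior 1/4 each): the host has 3 equally likely choices, so probability 1/3; weight (1/4)·(1/3) = 1/12 each.
If it is in box 3 (prior 1/12): the host opened box 3, so this case is ruled out; weight (1/12)·0 = 0.
If it is in box 5 (prior 5/24): the host has 3 equally likely choices, so probability 1/3; weight (5/24)·(1/3) = 5/72.
The weights sum to 83/288.
So P(the gold coin in box 1 | the host opened box 3) = (5/96) / (83/288) = 15/83.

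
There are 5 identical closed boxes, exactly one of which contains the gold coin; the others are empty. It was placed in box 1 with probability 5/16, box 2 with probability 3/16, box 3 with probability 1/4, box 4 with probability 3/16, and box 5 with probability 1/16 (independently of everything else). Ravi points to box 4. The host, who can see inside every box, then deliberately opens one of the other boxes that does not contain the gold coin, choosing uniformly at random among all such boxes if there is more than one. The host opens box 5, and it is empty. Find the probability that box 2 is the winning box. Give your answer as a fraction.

4/19

Apply Bayes' rule, conditioning on where the gold coin actually is.
If it is in box 1 (prior 5/16): the host has 3 equally likely choices, so probability 1/3; weight (5/16)·(1/3) = 5/48.
If it is in box 2 (prior 3/16): the host has 3 equally likely choices, so probability 1/3; weight (3/16)·(1/3) = 1/16.
If it is in box 3 (prior 1/4): the host has 3 equally likely choices, so probability 1/3; weight (1/4)·(1/3) = 1/12.
If it is in box 4 (prior 3/16): the host has 4 equally likely choices, so probability 1/4; weight (3/16)·(1/4) = 3/64.
If it is in box 5 (prior 1/16): the host opened box 5, so this case is ruled out; weight (1/16)·0 = 0.
The weights sum to 19/64.
So P(the gold coin in box 2 | the host opened box 5) = (1/16) / (19/64) = 4/19.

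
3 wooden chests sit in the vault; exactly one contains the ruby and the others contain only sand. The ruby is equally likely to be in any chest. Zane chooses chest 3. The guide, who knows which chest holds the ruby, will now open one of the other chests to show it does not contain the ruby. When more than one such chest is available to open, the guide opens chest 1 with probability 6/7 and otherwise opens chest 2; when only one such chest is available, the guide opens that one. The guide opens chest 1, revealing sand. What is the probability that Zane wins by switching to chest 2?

7/13

Consider each possible location of the ruby in turn.
If it is in chest 1 (prior 1/3): the guide opened chest 1, so this case is ruled out; weight (1/3)·0 = 0.
If it is in chest 2 (prior 1/3): only chest 1 is available, probability 1; weight (1/3)·1 = 1/3.
If it is in chest 3 (prior 1/3): chest 1 is available, opened with probability 6/7; weight (1/3)·(6/7) = 2/7.
The weights sum to 13/21.
So P(the ruby in chest 2 | the guide opened chest 1) = (1/3) / (13/21) = 7/13.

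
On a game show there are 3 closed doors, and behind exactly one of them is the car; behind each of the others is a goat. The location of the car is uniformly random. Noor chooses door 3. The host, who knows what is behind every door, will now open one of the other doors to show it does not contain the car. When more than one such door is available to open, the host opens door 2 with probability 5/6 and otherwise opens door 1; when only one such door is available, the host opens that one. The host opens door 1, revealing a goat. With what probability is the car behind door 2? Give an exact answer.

6/7

Apply Bayes' rule, conditioning on where the car actually is.
If it is behind door 1 (prior 1/3): the host opened door 1, so this case is ruled out; weight (1/3)·0 = 0.
If it is behind door 2 (prior 1/3): only door 1 is available, probability 1; weight (1/3)·1 = 1/3.
If it is behind door 3 (prior 1/3): door 2 is available but not opened, probability 1/6; weight (1/3)·(1/6) = 1/18.
The weights sum to 7/18.
So P(the car behind door 2 | the host opened door 1) = (1/3) / (7/18) = 6/7.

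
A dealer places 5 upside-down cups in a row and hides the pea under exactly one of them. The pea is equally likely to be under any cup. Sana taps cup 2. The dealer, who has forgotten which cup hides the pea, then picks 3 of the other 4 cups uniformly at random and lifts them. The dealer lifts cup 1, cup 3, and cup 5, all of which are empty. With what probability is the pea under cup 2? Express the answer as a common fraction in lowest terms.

1/2

Because the dealer chose which cups to lift without knowing where the pea is, the choice is independent of the prize location. Learning that none of the 3 opened cups holds the pea simply rules out those 3 locations and leaves the remaining 2 cups still equally likely by symmetry.
So P(the pea under cup 2) = 1/2.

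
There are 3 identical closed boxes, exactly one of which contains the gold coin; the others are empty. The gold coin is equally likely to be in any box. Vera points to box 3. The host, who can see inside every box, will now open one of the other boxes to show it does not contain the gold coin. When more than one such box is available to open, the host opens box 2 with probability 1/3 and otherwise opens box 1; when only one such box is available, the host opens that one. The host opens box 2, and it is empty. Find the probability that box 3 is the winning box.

Consider each possible location of the gold coin in turn.
If it is in box 1 (prior 1/3): only box 2 is available, probability 1; weight (1/3)·1 = 1/3.
If it is in box 2 (prior 1/3): the host opened box 2, so this case is ruled out; weight (1/3)·0 = 0.
If it is in box 3 (prior 1/3): box 2 is available, opened with probability 1/3; weight (1/3)·(1/3) = 1/9.
The weights sum to 4/9.
So P(the gold coin in box 3 | the host opened box 2) = (1/9) / (4/9) = 1/4.

1/4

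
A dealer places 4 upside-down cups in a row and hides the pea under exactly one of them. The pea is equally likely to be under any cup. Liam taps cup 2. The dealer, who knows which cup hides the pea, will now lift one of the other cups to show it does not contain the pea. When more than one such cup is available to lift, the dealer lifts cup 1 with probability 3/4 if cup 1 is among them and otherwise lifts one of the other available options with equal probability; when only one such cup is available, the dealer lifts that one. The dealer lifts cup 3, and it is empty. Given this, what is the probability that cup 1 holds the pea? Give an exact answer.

4/7

Consider each possible location of the pea in turn.
If it is under cup 1 (prior 1/4): cup 1 holds the prize so is unavailable; the dealer chooses uniformly among the 2 others, probability 1/2; weight (1/4)·(1/2) = 1/8.
If it is under cup 2 (prior 1/4): cup 1 is available but not opened; cup 3 gets probability (1 − 3/4)/2 = 1/8; weight (1/4)·(1/8) = 1/32.
If it is under cup 3 (prior 1/4): the dealer opened cup 3, so this case is ruled out; weight (1/4)·0 = 0.
If it is under cup 4 (prior 1/4): cup 1 is available but not opened, probability 1/4; weight (1/4)·(1/4) = 1/16.
The weights sum to 7/32.
So P(the pea under cup 1 | the dealer opened cup 3) = (1/8) / (7/32) = 4/7.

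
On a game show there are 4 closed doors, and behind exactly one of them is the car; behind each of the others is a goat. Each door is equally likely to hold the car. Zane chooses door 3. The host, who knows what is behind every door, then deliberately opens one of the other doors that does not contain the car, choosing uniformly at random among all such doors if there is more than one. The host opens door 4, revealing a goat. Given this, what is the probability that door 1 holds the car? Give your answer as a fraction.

Apply Bayes' rule, conditioning on where the car actually is.
If it is behind either of doors 1 and 2 (prior 1/4 each): the host has 2 equally likely choices, so probability 1/2; weight (1/4)·(1/2) = 1/8 each.
If it is behind door 3 (prior 1/4): the host has 3 equally likely choices, so probability 1/3; weight (1/4)·(1/3) = 1/12.
If it is behind door 4 (prior 1/4): the host opened door 4, so this case is ruled out; weight (1/4)·0 = 0.
The weights sum to 1/3.
So P(the car behind door 1 | the host opened door 4) = (1/8) / (1/3) = 3/8.

3/8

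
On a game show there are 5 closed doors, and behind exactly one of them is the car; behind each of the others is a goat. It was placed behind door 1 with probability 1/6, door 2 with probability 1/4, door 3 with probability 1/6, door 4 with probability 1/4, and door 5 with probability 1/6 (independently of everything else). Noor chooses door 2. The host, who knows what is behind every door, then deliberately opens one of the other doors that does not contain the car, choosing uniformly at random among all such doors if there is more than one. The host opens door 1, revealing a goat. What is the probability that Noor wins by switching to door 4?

12/37

Condition on the true location of the car.
If it is behind door 1 (prior 1/6): the host opened door 1, so this case is ruled out; weight (1/6)·0 = 0.
If it is behind door 2 (prior 1/4): the host has 4 equally likely choices, so probability 1/4; weight (1/4)·(1/4) = 1/16.
If it is behind either of doors 3 and 5 (prior 1/6 each): the host has 3 equally likely choices, so probability 1/3; weight (1/6)·(1/3) = 1/18 each.
If it is behind door 4 (prior 1/4): the host has 3 equally likely choices, so probability 1/3; weight (1/4)·(1/3) = 1/12.
The weights sum to 37/144.
So P(the car behind door 4 | the host opened door 1) = (1/12) / (37/144) = 12/37.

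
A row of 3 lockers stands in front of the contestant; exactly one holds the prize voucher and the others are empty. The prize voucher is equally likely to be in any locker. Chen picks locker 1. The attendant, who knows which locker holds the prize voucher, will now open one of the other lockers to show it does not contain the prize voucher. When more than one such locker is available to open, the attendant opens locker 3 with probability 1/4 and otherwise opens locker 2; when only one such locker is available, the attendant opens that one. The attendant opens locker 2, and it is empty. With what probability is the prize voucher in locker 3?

4/7

Consider each possible location of the prize voucher in turn.
If it is in locker 1 (prior 1/3): locker 3 is available but not opened, probability 3/4; weight (1/3)·(3/4) = 1/4.
If it is in locker 2 (prior 1/3): the attendant opened locker 2, so this case is ruled out; weight (1/3)·0 = 0.
If it is in locker 3 (prior 1/3): only locker 2 is available, probability 1; weight (1/3)·1 = 1/3.
The weights sum to 7/12.
So P(the prize voucher in locker 3 | the attendant opened locker 2) = (1/3) / (7/12) = 4/7.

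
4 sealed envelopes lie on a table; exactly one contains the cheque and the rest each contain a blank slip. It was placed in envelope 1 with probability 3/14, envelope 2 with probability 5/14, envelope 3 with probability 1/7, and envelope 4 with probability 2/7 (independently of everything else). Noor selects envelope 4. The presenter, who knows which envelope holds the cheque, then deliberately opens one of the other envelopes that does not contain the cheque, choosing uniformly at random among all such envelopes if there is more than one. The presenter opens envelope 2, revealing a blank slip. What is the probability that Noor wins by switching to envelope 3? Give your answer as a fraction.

Apply Bayes' rule, conditioning on where the cheque actually is.
If it is in envelope 1 (prior 3/14): the presenter has 2 equally likely choices, so probability 1/2; weight (3/14)·(1/2) = 3/28.
If it is in envelope 2 (prior 5/14): the presenter opened envelope 2, so this case is ruled out; weight (5/14)·0 = 0.
If it is in envelope 3 (prior 1/7): the presenter has 2 equally likely choices, so probability 1/2; weight (1/7)·(1/2) = 1/14.
If it is in envelope 4 (prior 2/7): the presenter has 3 equally likely choices, so probability 1/3; weight (2/7)·(1/3) = 2/21.
The weights sum to 23/84.
So P(the cheque in envelope 3 | the presenter opened envelope 2) = (1/14) / (23/84) = 6/23.

6/23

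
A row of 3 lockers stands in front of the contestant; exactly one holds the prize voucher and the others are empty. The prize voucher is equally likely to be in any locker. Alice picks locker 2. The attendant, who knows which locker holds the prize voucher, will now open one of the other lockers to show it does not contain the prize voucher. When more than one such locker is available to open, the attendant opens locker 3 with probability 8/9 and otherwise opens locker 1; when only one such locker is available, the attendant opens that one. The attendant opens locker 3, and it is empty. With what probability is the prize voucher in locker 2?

8/17

Apply Bayes' rule, conditioning on where the prize voucher actually is.
If it is in locker 1 (prior 1/3): only locker 3 is available, probability 1; weight (1/3)·1 = 1/3.
If it is in locker 2 (prior 1/3): locker 3 is available, opened with probability 8/9; weight (1/3)·(8/9) = 8/27.
If it is in locker 3 (prior 1/3): the attendant opened locker 3, so this case is ruled out; weight (1/3)·0 = 0.
The weights sum to 17/27.
So P(the prize voucher in locker 2 | the attendant opened locker 3) = (8/27) / (17/27) = 8/17.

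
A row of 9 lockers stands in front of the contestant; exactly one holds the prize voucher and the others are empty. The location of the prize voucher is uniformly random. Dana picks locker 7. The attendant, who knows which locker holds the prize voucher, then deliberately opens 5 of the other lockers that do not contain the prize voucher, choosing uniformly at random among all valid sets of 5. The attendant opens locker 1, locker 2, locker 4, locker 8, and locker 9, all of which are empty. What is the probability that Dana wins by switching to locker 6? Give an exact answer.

8/27

Condition on the true location of the prize voucher.
If it is in any of lockers 1, 2, 4, 8, and 9 (prior 1/9 each): that locker was opened and seen not to hold the prize — ruled out; weight (1/9)·0 = 0 each.
If it is in any of lockers 3, 5, and 6 (prior 1/9 each): the attendant has 21 equally likely choices, so probability 1/21; weight (1/9)·(1/21) = 1/189 each.
If it is in locker 7 (prior 1/9): the attendant has 56 equally likely choices, so probability 1/56; weight (1/9)·(1/56) = 1/504.
The weights sum to 1/56.
So P(the prize voucher in locker 6 | the attendant opened locker 1, locker 2, locker 4, locker 8, and locker 9) = (1/189) / (1/56) = 8/27.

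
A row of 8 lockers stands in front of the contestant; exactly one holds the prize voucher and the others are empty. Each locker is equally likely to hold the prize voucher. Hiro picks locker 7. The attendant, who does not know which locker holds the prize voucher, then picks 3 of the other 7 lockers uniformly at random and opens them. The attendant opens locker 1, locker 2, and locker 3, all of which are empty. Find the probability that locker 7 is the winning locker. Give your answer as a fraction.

1/5

Because the attendant chose which lockers to open without knowing where the prize voucher is, the choice is independent of the prize location. Learning that none of the 3 opened lockers holds the prize voucher simply rules out those 3 locations and leaves the remaining 5 lockers still equally likely by symmetry.
So P(the prize voucher in locker 7) = 1/5.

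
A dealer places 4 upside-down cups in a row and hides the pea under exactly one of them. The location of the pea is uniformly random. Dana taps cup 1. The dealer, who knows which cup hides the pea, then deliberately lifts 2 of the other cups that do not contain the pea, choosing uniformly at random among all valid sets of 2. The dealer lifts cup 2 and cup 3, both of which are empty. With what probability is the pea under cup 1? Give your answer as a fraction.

1/4

Consider each possible location of the pea in turn.
If it is under cup 1 (prior 1/4): the dealer has 3 equally likely choices, so probability 1/3; weight (1/4)·(1/3) = 1/12.
If it is under either of cups 2 and 3 (prior 1/4 each): that cup was opened and seen not to hold the prize — ruled out; weight (1/4)·0 = 0 each.
If it is under cup 4 (prior 1/4): the dealer has no choice, probability 1; weight (1/4)·1 = 1/4.
The weights sum to 1/3.
So P(the pea under cup 1 | the dealer opened cup 2 and cup 3) = (1/12) / (1/3) = 1/4.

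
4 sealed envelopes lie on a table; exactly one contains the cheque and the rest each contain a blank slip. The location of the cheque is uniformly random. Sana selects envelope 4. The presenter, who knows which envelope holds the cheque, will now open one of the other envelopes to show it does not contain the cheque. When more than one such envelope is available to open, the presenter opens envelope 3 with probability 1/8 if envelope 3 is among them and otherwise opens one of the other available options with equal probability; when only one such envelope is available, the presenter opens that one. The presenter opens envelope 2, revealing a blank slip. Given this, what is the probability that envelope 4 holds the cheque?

7/29

Apply Bayes' rule, conditioning on where the cheque actually is.
If it is in envelope 1 (prior 1/4): envelope 3 is available but not opened, probability 7/8; weight (1/4)·(7/8) = 7/32.
If it is in envelope 2 (prior 1/4): the presenter opened envelope 2, so this case is ruled out; weight (1/4)·0 = 0.
If it is in envelope 3 (prior 1/4): envelope 3 holds the prize so is unavailable; the presenter chooses uniformly among the 2 others, probability 1/2; weight (1/4)·(1/2) = 1/8.
If it is in envelope 4 (prior 1/4): envelope 3 is available but not opened; envelope 2 gets probability (1 − 1/8)/2 = 7/16; weight (1/4)·(7/16) = 7/64.
The weights sum to 29/64.
So P(the cheque in envelope 4 | the presenter opened envelope 2) = (7/64) / (29/64) = 7/29.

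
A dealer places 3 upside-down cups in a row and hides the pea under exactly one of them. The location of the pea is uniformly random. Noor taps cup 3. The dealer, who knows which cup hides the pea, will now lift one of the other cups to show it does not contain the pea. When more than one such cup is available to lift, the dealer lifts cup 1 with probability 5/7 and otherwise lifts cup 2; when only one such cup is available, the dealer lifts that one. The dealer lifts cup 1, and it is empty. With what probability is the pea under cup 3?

5/12

Apply Bayes' rule, conditioning on where the pea actually is.
If it is under cup 1 (prior 1/3): the dealer opened cup 1, so this case is ruled out; weight (1/3)·0 = 0.
If it is under cup 2 (prior 1/3): only cup 1 is available, probability 1; weight (1/3)·1 = 1/3.
If it is under cup 3 (prior 1/3): cup 1 is available, opened with probability 5/7; weight (1/3)·(5/7) = 5/21.
The weights sum to 4/7.
So P(the pea under cup 3 | the dealer opened cup 1) = (5/21) / (4/7) = 5/12.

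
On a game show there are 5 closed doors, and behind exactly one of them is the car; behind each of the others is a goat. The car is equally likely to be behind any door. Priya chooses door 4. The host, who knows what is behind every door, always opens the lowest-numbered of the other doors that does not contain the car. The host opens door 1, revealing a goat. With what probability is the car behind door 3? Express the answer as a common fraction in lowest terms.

Condition on the true location of the car.
If it is behind door 1 (prior 1/5): the host opened door 1, so this case is ruled out; weight (1/5)·0 = 0.
If it is behind any of doors 2, 3, 4, and 5 (prior 1/5 each): door 1 is the lowest-numbered option available, probability 1; weight (1/5)·1 = 1/5 each.
The weights sum to 4/5.
So P(the car behind door 3 | the host opened door 1) = (1/5) / (4/5) = 1/4.

1/4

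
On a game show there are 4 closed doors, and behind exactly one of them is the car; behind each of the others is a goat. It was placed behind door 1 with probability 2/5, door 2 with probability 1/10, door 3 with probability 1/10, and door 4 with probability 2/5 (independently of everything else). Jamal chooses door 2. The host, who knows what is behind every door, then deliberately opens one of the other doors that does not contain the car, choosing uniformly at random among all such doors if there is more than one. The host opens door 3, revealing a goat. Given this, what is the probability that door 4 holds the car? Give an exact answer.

Apply Bayes' rule, conditioning on where the car actually is.
If it is behind either of doors 1 and 4 (prior 2/5 each): the host has 2 equally likely choices, so probability 1/2; weight (2/5)·(1/2) = 1/5 each.
If it is behind door 2 (prior 1/10): the host has 3 equally likely choices, so probability 1/3; weight (1/10)·(1/3) = 1/30.
If it is behind door 3 (prior 1/10): the host opened door 3, so this case is ruled out; weight (1/10)·0 = 0.
The weights sum to 13/30.
So P(the car behind door 4 | the host opened door 3) = (1/5) / (13/30) = 6/13.

6/13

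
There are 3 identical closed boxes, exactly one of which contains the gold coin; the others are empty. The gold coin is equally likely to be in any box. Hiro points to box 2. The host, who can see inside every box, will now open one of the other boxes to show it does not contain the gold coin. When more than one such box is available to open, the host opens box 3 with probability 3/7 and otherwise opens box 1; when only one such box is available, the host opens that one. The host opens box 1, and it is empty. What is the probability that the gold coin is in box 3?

Consider each possible location of the gold coin in turn.
If it is in box 1 (prior 1/3): the host opened box 1, so this case is ruled out; weight (1/3)·0 = 0.
If it is in box 2 (prior 1/3): box 3 is available but not opened, probability 4/7; weight (1/3)·(4/7) = 4/21.
If it is in box 3 (prior 1/3): only box 1 is available, probability 1; weight (1/3)·1 = 1/3.
The weights sum to 11/21.
So P(the gold coin in box 3 | the host opened box 1) = (1/3) / (11/21) = 7/11.

7/11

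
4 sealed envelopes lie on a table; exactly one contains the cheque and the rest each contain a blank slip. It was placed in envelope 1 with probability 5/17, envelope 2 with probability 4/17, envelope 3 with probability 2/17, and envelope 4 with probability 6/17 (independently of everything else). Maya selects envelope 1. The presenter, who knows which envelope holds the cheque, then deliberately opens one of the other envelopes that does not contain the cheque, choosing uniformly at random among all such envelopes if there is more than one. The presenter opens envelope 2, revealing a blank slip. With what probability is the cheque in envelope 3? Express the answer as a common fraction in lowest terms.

3/17

Apply Bayes' rule, conditioning on where the cheque actually is.
If it is in envelope 1 (prior 5/17): the presenter has 3 equally likely choices, so probability 1/3; weight (5/17)·(1/3) = 5/51.
If it is in envelope 2 (prior 4/17): the presenter opened envelope 2, so this case is ruled out; weight (4/17)·0 = 0.
If it is in envelope 3 (prior 2/17): the presenter has 2 equally likely choices, so probability 1/2; weight (2/17)·(1/2) = 1/17.
If it is in envelope 4 (prior 6/17): the presenter has 2 equally likely choices, so probability 1/2; weight (6/17)·(1/2) = 3/17.
The weights sum to 1/3.
So P(the cheque in envelope 3 | the presenter opened envelope 2) = (1/17) / (1/3) = 3/17.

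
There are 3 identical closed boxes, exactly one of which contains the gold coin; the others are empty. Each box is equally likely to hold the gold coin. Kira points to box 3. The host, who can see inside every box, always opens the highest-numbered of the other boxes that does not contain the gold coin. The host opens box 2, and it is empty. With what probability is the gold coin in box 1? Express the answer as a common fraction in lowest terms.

Apply Bayes' rule, conditioning on where the gold coin actually is.
If it is in either of boxes 1 and 3 (prior 1/3 each): box 2 is the highest-numbered option available, probability 1; weight (1/3)·1 = 1/3 each.
If it is in box 2 (prior 1/3): the host opened box 2, so this case is ruled out; weight (1/3)·0 = 0.
The weights sum to 2/3.
So P(the gold coin in box 1 | the host opened box 2) = (1/3) / (2/3) = 1/2.

1/2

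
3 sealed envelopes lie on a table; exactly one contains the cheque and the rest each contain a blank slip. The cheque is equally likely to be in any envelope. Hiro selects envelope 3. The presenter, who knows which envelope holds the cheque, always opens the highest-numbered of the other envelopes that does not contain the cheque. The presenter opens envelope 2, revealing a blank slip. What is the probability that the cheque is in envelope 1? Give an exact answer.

1/2

Apply Bayes' rule, conditioning on where the cheque actually is.
If it is in either of envelopes 1 and 3 (prior 1/3 each): envelope 2 is the highest-numbered option available, probability 1; weight (1/3)·1 = 1/3 each.
If it is in envelope 2 (prior 1/3): the presenter opened envelope 2, so this case is ruled out; weight (1/3)·0 = 0.
The weights sum to 2/3.
So P(the cheque in envelope 1 | the presenter opened envelope 2) = (1/3) / (2/3) = 1/2.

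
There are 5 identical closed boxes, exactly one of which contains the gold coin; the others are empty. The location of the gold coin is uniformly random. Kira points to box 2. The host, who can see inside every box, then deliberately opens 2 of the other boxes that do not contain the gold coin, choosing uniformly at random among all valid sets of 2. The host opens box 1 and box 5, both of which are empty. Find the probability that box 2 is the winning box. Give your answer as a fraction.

1/5

Condition on the true location of the gold coin.
If it is in either of boxes 1 and 5 (prior 1/5 each): that box was opened and seen not to hold the prize — ruled out; weight (1/5)·0 = 0 each.
If it is in box 2 (prior 1/5): the host has 6 equally likely choices, so probability 1/6; weight (1/5)·(1/6) = 1/30.
If it is in either of boxes 3 and 4 (prior 1/5 each): the host has 3 equally likely choices, so probability 1/3; weight (1/5)·(1/3) = 1/15 each.
The weights sum to 1/6.
So P(the gold coin in box 2 | the host opened box 1 and box 5) = (1/30) / (1/6) = 1/5.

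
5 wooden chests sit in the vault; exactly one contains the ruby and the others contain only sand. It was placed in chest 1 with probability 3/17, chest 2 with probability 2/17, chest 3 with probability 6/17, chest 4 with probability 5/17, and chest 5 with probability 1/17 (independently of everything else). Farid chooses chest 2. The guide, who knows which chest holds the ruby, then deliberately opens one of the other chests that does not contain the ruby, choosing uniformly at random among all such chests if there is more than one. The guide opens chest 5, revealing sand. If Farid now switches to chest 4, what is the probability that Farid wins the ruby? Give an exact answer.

Apply Bayes' rule, conditioning on where the ruby actually is.
If it is in chest 1 (prior 3/17): the guide has 3 equally likely choices, so probability 1/3; weight (3/17)·(1/3) = 1/17.
If it is in chest 2 (prior 2/17): the guide has 4 equally likely choices, so probability 1/4; weight (2/17)·(1/4) = 1/34.
If it is in chest 3 (prior 6/17): the guide has 3 equally likely choices, so probability 1/3; weight (6/17)·(1/3) = 2/17.
If it is in chest 4 (prior 5/17): the guide has 3 equally likely choices, so probability 1/3; weight (5/17)·(1/3) = 5/51.
If it is in chest 5 (prior 1/17): the guide opened chest 5, so this case is ruled out; weight (1/17)·0 = 0.
The weights sum to 31/102.
So P(the ruby in chest 4 | the guide opened chest 5) = (5/51) / (31/102) = 10/31.

10/31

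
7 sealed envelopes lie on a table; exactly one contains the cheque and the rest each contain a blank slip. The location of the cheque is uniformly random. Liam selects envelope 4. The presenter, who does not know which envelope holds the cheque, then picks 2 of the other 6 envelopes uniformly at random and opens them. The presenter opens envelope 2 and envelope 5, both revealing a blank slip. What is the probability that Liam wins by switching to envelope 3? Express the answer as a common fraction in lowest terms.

Consider each possible location of the cheque in turn.
If it is in any of envelopes 1, 3, 4, 6, and 7 (prior 1/7 each): the presenter picks exactly this set with probability 1/15 regardless, and none is the prize; weight (1/7)·(1/15) = 1/105 each.
If it is in either of envelopes 2 and 5 (prior 1/7 each): that envelope was opened and seen not to hold the prize — ruled out; weight (1/7)·0 = 0 each.
The weights sum to 1/21.
So P(the cheque in envelope 3 | the presenter opened envelope 2 and envelope 5) = (1/105) / (1/21) = 1/5.

1/5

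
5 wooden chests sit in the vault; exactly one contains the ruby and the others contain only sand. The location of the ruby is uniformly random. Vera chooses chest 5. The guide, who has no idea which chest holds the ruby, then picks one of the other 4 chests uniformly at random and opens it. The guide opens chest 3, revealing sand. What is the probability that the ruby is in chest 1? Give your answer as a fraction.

1/4

Condition on the true location of the ruby.
If it is in any of chests 1, 2, 4, and 5 (prior 1/5 each): the guide picks chest 3 with probability 1/4 regardless, and it is not the prize; weight (1/5)·(1/4) = 1/20 each.
If it is in chest 3 (prior 1/5): the guide opened chest 3, so this case is ruled out; weight (1/5)·0 = 0.
The weights sum to 1/5.
So P(the ruby in chest 1 | the guide opened chest 3) = (1/20) / (1/5) = 1/4.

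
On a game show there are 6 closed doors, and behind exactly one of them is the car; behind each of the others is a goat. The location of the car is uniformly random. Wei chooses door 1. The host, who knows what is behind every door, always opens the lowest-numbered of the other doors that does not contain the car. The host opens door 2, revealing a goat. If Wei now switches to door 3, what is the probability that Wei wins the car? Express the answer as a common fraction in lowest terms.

Apply Bayes' rule, conditioning on where the car actually is.
If it is behind any of doors 1, 3, 4, 5, and 6 (prior 1/6 each): door 2 is the lowest-numbered option available, probability 1; weight (1/6)·1 = 1/6 each.
If it is behind door 2 (prior 1/6): the host opened door 2, so this case is ruled out; weight (1/6)·0 = 0.
The weights sum to 5/6.
So P(the car behind door 3 | the host opened door 2) = (1/6) / (5/6) = 1/5.

1/5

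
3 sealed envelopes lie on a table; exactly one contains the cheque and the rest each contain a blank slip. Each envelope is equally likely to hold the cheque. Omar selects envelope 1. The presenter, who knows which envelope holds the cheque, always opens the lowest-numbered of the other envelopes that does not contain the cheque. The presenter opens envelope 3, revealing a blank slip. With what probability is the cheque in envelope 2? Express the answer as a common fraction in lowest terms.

Condition on the true location of the cheque.
If it is in envelope 1 (prior 1/3): the presenter would have opened envelope 2 instead, probability 0; weight (1/3)·0 = 0.
If it is in envelope 2 (prior 1/3): envelope 3 is the lowest-numbered option available, probability 1; weight (1/3)·1 = 1/3.
If it is in envelope 3 (prior 1/3): the presenter opened envelope 3, so this case is ruled out; weight (1/3)·0 = 0.
The weights sum to 1/3.
So P(the cheque in envelope 2 | the presenter opened envelope 3) = (1/3) / (1/3) = 1.

1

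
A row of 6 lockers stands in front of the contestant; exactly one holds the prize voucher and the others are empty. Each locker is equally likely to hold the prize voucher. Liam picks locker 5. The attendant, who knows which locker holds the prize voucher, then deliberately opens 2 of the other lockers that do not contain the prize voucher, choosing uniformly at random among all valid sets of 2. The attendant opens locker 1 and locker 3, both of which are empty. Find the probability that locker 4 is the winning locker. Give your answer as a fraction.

Consider each possible location of the prize voucher in turn.
If it is in either of lockers 1 and 3 (prior 1/6 each): that locker was opened and seen not to hold the prize — ruled out; weight (1/6)·0 = 0 each.
If it is in any of lockers 2, 4, and 6 (prior 1/6 each): the attendant has 6 equally likely choices, so probability 1/6; weight (1/6)·(1/6) = 1/36 each.
If it is in locker 5 (prior 1/6): the attendant has 10 equally likely choices, so probability 1/10; weight (1/6)·(1/10) = 1/60.
The weights sum to 1/10.
So P(the prize voucher in locker 4 | the attendant opened locker 1 and locker 3) = (1/36) / (1/10) = 5/18.

5/18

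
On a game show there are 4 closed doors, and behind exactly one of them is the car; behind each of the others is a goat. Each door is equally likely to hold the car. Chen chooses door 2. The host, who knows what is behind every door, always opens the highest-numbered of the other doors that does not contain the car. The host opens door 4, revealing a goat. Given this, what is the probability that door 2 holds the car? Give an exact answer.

Condition on the true location of the car.
If it is behind any of doors 1, 2, and 3 (prior 1/4 each): door 4 is the highest-numbered option available, probability 1; weight (1/4)·1 = 1/4 each.
If it is behind door 4 (prior 1/4): the host opened door 4, so this case is ruled out; weight (1/4)·0 = 0.
The weights sum to 3/4.
So P(the car behind door 2 | the host opened door 4) = (1/4) / (3/4) = 1/3.

1/3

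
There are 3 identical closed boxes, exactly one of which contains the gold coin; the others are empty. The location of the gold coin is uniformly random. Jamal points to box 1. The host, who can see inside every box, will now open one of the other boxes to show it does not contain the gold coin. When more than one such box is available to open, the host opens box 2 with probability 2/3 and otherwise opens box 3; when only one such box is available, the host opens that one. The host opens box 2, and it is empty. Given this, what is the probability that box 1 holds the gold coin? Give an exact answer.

Apply Bayes' rule, conditioning on where the gold coin actually is.
If it is in box 1 (prior 1/3): box 2 is available, opened with probability 2/3; weight (1/3)·(2/3) = 2/9.
If it is in box 2 (prior 1/3): the host opened box 2, so this case is ruled out; weight (1/3)·0 = 0.
If it is in box 3 (prior 1/3): only box 2 is available, probability 1; weight (1/3)·1 = 1/3.
The weights sum to 5/9.
So P(the gold coin in box 1 | the host opened box 2) = (2/9) / (5/9) = 2/5.

2/5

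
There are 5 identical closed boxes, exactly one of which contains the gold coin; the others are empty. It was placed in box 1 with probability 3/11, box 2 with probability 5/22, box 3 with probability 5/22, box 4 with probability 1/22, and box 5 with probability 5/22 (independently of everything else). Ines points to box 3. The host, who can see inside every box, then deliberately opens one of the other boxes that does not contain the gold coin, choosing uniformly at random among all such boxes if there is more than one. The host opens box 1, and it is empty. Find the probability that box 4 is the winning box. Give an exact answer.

4/59

Condition on the true location of the gold coin.
If it is in box 1 (prior 3/11): the host opened box 1, so this case is ruled out; weight (3/11)·0 = 0.
If it is in either of boxes 2 and 5 (prior 5/22 each): the host has 3 equally likely choices, so probability 1/3; weight (5/22)·(1/3) = 5/66 each.
If it is in box 3 (prior 5/22): the host has 4 equally likely choices, so probability 1/4; weight (5/22)·(1/4) = 5/88.
If it is in box 4 (prior 1/22): the host has 3 equally likely choices, so probability 1/3; weight (1/22)·(1/3) = 1/66.
The weights sum to 59/264.
So P(the gold coin in box 4 | the host opened box 1) = (1/66) / (59/264) = 4/59.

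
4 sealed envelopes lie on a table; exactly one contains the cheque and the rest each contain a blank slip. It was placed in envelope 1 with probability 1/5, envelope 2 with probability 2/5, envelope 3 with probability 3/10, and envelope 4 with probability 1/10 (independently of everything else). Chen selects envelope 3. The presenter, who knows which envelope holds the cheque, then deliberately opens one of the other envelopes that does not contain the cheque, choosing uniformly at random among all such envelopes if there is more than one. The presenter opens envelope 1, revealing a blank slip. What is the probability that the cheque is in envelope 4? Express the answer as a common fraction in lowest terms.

Consider each possible location of the cheque in turn.
If it is in envelope 1 (prior 1/5): the presenter opened envelope 1, so this case is ruled out; weight (1/5)·0 = 0.
If it is in envelope 2 (prior 2/5): the presenter has 2 equally likely choices, so probability 1/2; weight (2/5)·(1/2) = 1/5.
If it is in envelope 3 (prior 3/10): the presenter has 3 equally likely choices, so probability 1/3; weight (3/10)·(1/3) = 1/10.
If it is in envelope 4 (prior 1/10): the presenter has 2 equally likely choices, so probability 1/2; weight (1/10)·(1/2) = 1/20.
The weights sum to 7/20.
So P(the cheque in envelope 4 | the presenter opened envelope 1) = (1/20) / (7/20) = 1/7.

1/7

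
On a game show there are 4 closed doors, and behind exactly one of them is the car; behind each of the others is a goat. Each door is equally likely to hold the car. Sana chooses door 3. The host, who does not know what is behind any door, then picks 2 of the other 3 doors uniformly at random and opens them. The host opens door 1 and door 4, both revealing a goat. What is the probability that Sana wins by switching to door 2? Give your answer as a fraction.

Consider each possible location of the car in turn.
If it is behind either of doors 1 and 4 (prior 1/4 each): that door was opened and seen not to hold the prize — ruled out; weight (1/4)·0 = 0 each.
If it is behind either of doors 2 and 3 (prior 1/4 each): the host picks exactly this set with probability 1/3 regardless, and none is the prize; weight (1/4)·(1/3) = 1/12 each.
The weights sum to 1/6.
So P(the car behind door 2 | the host opened door 1 and door 4) = (1/12) / (1/6) = 1/2.

1/2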